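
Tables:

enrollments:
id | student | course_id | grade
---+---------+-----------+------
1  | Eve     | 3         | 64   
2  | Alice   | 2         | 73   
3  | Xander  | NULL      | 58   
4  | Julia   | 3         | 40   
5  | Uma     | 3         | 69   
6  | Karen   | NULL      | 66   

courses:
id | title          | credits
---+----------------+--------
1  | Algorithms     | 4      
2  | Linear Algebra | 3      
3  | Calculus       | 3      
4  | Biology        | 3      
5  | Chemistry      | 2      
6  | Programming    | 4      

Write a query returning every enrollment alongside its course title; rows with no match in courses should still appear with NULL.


LEFT JOIN keeps every row from enrollments (the left table); where course_id has no match in courses, the course columns become NULL. Walk through each enrollment:
  - enrollment 1 (Eve): course_id=3 -> matches Calculus
  - enrollment 2 (Alice): course_id=2 -> matches Linear Algebra
  - enrollment 3 (Xander): course_id=NULL, no match -> kept with NULL
  - enrollment 4 (Julia): course_id=3 -> matches Calculus
  - enrollment 5 (Uma): course_id=3 -> matches Calculus
  - enrollment 6 (Karen): course_id=NULL, no match -> kept with NULL
All 6 rows appear; 2 have NULL course.

SQL:
SELECT a.student, b.title AS course
FROM enrollments a
LEFT JOIN courses b ON a.course_id = b.id

Result:
student | course        
--------+---------------
Eve     | Calculus      
Alice   | Linear Algebra
Xander  | NULL          
Julia   | Calculus      
Uma     | Calculus      
Karen   | NULL          


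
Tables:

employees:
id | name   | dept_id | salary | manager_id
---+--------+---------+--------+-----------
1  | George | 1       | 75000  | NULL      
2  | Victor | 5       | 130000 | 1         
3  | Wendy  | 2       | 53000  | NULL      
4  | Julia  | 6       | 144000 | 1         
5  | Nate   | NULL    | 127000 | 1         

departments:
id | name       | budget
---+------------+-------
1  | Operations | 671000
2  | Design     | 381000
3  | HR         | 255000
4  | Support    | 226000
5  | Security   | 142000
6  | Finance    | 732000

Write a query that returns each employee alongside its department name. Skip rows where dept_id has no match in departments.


INNER JOIN keeps only employees rows whose dept_id matches an id in departments. Walk through each employee:
  - employee 1 (George): dept_id=1 -> matches Operations
  - employee 2 (Victor): dept_id=5 -> matches Security
  - employee 3 (Wendy): dept_id=2 -> matches Design
  - employee 4 (Julia): dept_id=6 -> matches Finance
  - employee 5 (Nate): dept_id=NULL, no match -> dropped
So 1 of 5 rows is dropped.

SQL:
SELECT a.name, b.name AS department
FROM employees a
INNER JOIN departments b ON a.dept_id = b.id

Result:
name   | department
-------+-----------
George | Operations
Victor | Security  
Wendy  | Design    
Julia  | Finance   


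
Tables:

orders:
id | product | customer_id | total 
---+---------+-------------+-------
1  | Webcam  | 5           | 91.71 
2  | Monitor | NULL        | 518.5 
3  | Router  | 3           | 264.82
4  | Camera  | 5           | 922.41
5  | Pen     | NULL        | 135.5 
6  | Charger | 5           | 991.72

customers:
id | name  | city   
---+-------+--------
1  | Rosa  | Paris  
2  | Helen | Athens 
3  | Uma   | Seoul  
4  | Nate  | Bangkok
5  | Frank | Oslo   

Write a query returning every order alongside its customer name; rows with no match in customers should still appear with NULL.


LEFT JOIN keeps every row from orders (the left table); where customer_id has no match in customers, the customer columns become NULL. Walk through each order:
  - order 1 (Webcam): customer_id=5 -> matches Frank
  - order 2 (Monitor): customer_id=NULL, no match -> kept with NULL
  - order 3 (Router): customer_id=3 -> matches Uma
  - order 4 (Camera): customer_id=5 -> matches Frank
  - order 5 (Pen): customer_id=NULL, no match -> kept with NULL
  - order 6 (Charger): customer_id=5 -> matches Frank
All 6 rows appear; 2 have NULL customer.

SQL:
SELECT a.product, b.name AS customer
FROM orders a
LEFT JOIN customers b ON a.customer_id = b.id

Result:
product | customer
--------+---------
Webcam  | Frank   
Monitor | NULL    
Router  | Uma     
Camera  | Frank   
Pen     | NULL    
Charger | Frank   


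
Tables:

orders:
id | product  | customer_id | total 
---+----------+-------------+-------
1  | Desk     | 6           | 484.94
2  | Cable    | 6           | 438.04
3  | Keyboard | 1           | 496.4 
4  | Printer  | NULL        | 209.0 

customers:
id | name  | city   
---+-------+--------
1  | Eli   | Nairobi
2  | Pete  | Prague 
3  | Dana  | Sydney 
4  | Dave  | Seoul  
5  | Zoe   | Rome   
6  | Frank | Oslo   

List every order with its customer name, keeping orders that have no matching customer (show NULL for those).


LEFT JOIN keeps every row from orders (the left table); where customer_id has no match in customers, the customer columns become NULL. Walk through each order:
  - order 1 (Desk): customer_id=6 -> matches Frank
  - order 2 (Cable): customer_id=6 -> matches Frank
  - order 3 (Keyboard): customer_id=1 -> matches Eli
  - order 4 (Printer): customer_id=NULL, no match -> kept with NULL
All 4 rows appear; 1 has NULL customer.

SQL:
SELECT a.product, b.name AS customer
FROM orders a
LEFT JOIN customers b ON a.customer_id = b.id

Result:
product  | customer
---------+---------
Desk     | Frank   
Cable    | Frank   
Keyboard | Eli     
Printer  | NULL    


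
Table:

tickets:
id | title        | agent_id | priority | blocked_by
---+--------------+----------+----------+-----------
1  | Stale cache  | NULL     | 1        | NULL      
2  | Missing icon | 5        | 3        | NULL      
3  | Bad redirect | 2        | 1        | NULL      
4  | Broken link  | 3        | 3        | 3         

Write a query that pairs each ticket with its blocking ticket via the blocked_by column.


This is a self-join: tickets is joined to a second copy of itself, matching each row's blocked_by to another row's id. Use LEFT JOIN so rows with blocked_by=NULL are kept.
  - ticket 1 (Stale cache): blocked_by=NULL -> NULL
  - ticket 2 (Missing icon): blocked_by=NULL -> NULL
  - ticket 3 (Bad redirect): blocked_by=NULL -> NULL
  - ticket 4 (Broken link): blocked_by=3 -> Bad redirect

SQL:
SELECT a.title AS item, b.title AS blocked_by
FROM tickets a
LEFT JOIN tickets b ON a.blocked_by = b.id

Result:
item         | blocked_by  
-------------+-------------
Stale cache  | NULL        
Missing icon | NULL        
Bad redirect | NULL        
Broken link  | Bad redirect


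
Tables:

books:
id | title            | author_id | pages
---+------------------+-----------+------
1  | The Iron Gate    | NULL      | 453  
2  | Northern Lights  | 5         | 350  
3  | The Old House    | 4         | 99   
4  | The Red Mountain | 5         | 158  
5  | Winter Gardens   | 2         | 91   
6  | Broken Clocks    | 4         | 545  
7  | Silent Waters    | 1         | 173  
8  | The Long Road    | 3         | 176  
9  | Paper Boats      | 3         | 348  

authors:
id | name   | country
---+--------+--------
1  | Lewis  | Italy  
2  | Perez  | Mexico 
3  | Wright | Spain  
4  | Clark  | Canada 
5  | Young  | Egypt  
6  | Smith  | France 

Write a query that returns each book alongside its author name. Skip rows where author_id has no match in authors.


INNER JOIN keeps only books rows whose author_id matches an id in authors. Walk through each book:
  - book 1 (The Iron Gate): author_id=NULL, no match -> dropped
  - book 2 (Northern Lights): author_id=5 -> matches Young
  - book 3 (The Old House): author_id=4 -> matches Clark
  - book 4 (The Red Mountain): author_id=5 -> matches Young
  - book 5 (Winter Gardens): author_id=2 -> matches Perez
  - book 6 (Broken Clocks): author_id=4 -> matches Clark
  - book 7 (Silent Waters): author_id=1 -> matches Lewis
  - book 8 (The Long Road): author_id=3 -> matches Wright
  - book 9 (Paper Boats): author_id=3 -> matches Wright
So 1 of 9 rows is dropped.

SQL:
SELECT a.title, b.name AS author
FROM books a
INNER JOIN authors b ON a.author_id = b.id

Result:
title            | author
-----------------+-------
Northern Lights  | Young 
The Old House    | Clark 
The Red Mountain | Young 
Winter Gardens   | Perez 
Broken Clocks    | Clark 
Silent Waters    | Lewis 
The Long Road    | Wright
Paper Boats      | Wright


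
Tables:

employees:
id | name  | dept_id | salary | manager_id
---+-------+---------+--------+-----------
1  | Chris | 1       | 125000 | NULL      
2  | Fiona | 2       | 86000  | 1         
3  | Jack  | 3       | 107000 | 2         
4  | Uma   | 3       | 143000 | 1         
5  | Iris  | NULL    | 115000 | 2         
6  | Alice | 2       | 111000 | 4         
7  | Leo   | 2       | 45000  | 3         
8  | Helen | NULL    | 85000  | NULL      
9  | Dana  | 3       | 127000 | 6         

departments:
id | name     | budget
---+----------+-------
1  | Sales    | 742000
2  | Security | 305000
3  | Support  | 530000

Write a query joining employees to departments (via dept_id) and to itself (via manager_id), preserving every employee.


Two LEFT JOINs from the same base table employees: one to departments via dept_id, one to employees itself via manager_id. Both are LEFT so every employee is preserved.
Match against departments:
  - employee 1 (Chris): dept_id=1 -> matches Sales
  - employee 2 (Fiona): dept_id=2 -> matches Security
  - employee 3 (Jack): dept_id=3 -> matches Support
  - employee 4 (Uma): dept_id=3 -> matches Support
  - employee 5 (Iris): dept_id=NULL, no match -> kept with NULL
  - employee 6 (Alice): dept_id=2 -> matches Security
  - employee 7 (Leo): dept_id=2 -> matches Security
  - employee 8 (Helen): dept_id=NULL, no match -> kept with NULL
  - employee 9 (Dana): dept_id=3 -> matches Support
Match against employees (self):
  - employee 1 (Chris): manager_id=NULL -> NULL
  - employee 2 (Fiona): manager_id=1 -> Chris
  - employee 3 (Jack): manager_id=2 -> Fiona
  - employee 4 (Uma): manager_id=1 -> Chris
  - employee 5 (Iris): manager_id=2 -> Fiona
  - employee 6 (Alice): manager_id=4 -> Uma
  - employee 7 (Leo): manager_id=3 -> Jack
  - employee 8 (Helen): manager_id=NULL -> NULL
  - employee 9 (Dana): manager_id=6 -> Alice

SQL:
SELECT a.name, b.name AS department, c.name AS manager
FROM employees a
LEFT JOIN departments b ON a.dept_id = b.id
LEFT JOIN employees c ON a.manager_id = c.id

Result:
name  | department | manager
------+------------+--------
Chris | Sales      | NULL   
Fiona | Security   | Chris  
Jack  | Support    | Fiona  
Uma   | Support    | Chris  
Iris  | NULL       | Fiona  
Alice | Security   | Uma    
Leo   | Security   | Jack   
Helen | NULL       | NULL   
Dana  | Support    | Alice  


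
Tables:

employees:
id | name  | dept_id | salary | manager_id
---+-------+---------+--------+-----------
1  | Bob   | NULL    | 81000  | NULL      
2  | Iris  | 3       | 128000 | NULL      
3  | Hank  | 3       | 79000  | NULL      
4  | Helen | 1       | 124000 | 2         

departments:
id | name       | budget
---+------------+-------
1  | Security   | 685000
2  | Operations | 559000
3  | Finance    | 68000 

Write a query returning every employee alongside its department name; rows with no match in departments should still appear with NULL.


LEFT JOIN keeps every row from employees (the left table); where dept_id has no match in departments, the department columns become NULL. Walk through each employee:
  - employee 1 (Bob): dept_id=NULL, no match -> kept with NULL
  - employee 2 (Iris): dept_id=3 -> matches Finance
  - employee 3 (Hank): dept_id=3 -> matches Finance
  - employee 4 (Helen): dept_id=1 -> matches Security
All 4 rows appear; 1 has NULL department.

SQL:
SELECT a.name, b.name AS department
FROM employees a
LEFT JOIN departments b ON a.dept_id = b.id

Result:
name  | department
------+-----------
Bob   | NULL      
Iris  | Finance   
Hank  | Finance   
Helen | Security  


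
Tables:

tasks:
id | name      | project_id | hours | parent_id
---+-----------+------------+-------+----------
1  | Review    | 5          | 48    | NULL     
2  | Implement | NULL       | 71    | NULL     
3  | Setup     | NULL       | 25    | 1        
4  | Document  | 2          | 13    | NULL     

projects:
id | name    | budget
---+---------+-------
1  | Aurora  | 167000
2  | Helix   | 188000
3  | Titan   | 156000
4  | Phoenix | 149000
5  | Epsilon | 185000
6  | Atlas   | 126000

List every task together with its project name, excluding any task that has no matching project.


INNER JOIN keeps only tasks rows whose project_id matches an id in projects. Walk through each task:
  - task 1 (Review): project_id=5 -> matches Epsilon
  - task 2 (Implement): project_id=NULL, no match -> dropped
  - task 3 (Setup): project_id=NULL, no match -> dropped
  - task 4 (Document): project_id=2 -> matches Helix
So 2 of 4 rows are dropped.

SQL:
SELECT a.name, b.name AS project
FROM tasks a
INNER JOIN projects b ON a.project_id = b.id

Result:
name     | project
---------+--------
Review   | Epsilon
Document | Helix  


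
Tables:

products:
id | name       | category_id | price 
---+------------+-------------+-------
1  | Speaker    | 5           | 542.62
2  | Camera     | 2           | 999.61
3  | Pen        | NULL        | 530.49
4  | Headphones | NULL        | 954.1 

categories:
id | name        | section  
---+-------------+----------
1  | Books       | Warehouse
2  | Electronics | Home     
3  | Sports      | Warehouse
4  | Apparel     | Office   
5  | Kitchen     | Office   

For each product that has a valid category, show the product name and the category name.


INNER JOIN keeps only products rows whose category_id matches an id in categories. Walk through each product:
  - product 1 (Speaker): category_id=5 -> matches Kitchen
  - product 2 (Camera): category_id=2 -> matches Electronics
  - product 3 (Pen): category_id=NULL, no match -> dropped
  - product 4 (Headphones): category_id=NULL, no match -> dropped
So 2 of 4 rows are dropped.

SQL:
SELECT a.name, b.name AS category
FROM products a
INNER JOIN categories b ON a.category_id = b.id

Result:
name    | category   
--------+------------
Speaker | Kitchen    
Camera  | Electronics


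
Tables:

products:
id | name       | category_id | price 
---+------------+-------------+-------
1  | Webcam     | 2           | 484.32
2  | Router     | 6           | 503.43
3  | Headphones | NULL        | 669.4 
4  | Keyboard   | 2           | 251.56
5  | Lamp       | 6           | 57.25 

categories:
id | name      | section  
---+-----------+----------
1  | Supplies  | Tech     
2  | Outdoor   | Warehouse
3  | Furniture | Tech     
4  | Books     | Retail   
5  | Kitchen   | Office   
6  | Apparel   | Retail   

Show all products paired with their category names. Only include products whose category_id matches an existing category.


INNER JOIN keeps only products rows whose category_id matches an id in categories. Walk through each product:
  - product 1 (Webcam): category_id=2 -> matches Outdoor
  - product 2 (Router): category_id=6 -> matches Apparel
  - product 3 (Headphones): category_id=NULL, no match -> dropped
  - product 4 (Keyboard): category_id=2 -> matches Outdoor
  - product 5 (Lamp): category_id=6 -> matches Apparel
So 1 of 5 rows is dropped.

SQL:
SELECT a.name, b.name AS category
FROM products a
INNER JOIN categories b ON a.category_id = b.id

Result:
name     | category
---------+---------
Webcam   | Outdoor 
Router   | Apparel 
Keyboard | Outdoor 
Lamp     | Apparel 


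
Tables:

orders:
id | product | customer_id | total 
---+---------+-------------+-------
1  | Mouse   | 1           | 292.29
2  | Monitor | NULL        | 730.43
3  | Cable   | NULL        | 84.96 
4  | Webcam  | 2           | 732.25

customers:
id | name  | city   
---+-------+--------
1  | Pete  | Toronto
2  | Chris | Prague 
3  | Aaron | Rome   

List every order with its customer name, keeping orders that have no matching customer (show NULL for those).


LEFT JOIN keeps every row from orders (the left table); where customer_id has no match in customers, the customer columns become NULL. Walk through each order:
  - order 1 (Mouse): customer_id=1 -> matches Pete
  - order 2 (Monitor): customer_id=NULL, no match -> kept with NULL
  - order 3 (Cable): customer_id=NULL, no match -> kept with NULL
  - order 4 (Webcam): customer_id=2 -> matches Chris
All 4 rows appear; 2 have NULL customer.

SQL:
SELECT a.product, b.name AS customer
FROM orders a
LEFT JOIN customers b ON a.customer_id = b.id

Result:
product | customer
--------+---------
Mouse   | Pete    
Monitor | NULL    
Cable   | NULL    
Webcam  | Chris   


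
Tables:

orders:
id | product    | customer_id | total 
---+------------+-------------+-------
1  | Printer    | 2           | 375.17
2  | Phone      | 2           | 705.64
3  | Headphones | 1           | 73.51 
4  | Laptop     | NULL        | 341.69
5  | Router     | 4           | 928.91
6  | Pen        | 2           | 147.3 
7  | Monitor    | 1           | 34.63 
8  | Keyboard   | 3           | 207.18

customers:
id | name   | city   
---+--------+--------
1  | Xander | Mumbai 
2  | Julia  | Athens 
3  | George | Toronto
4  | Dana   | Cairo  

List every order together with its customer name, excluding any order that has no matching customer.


INNER JOIN keeps only orders rows whose customer_id matches an id in customers. Walk through each order:
  - order 1 (Printer): customer_id=2 -> matches Julia
  - order 2 (Phone): customer_id=2 -> matches Julia
  - order 3 (Headphones): customer_id=1 -> matches Xander
  - order 4 (Laptop): customer_id=NULL, no match -> dropped
  - order 5 (Router): customer_id=4 -> matches Dana
  - order 6 (Pen): customer_id=2 -> matches Julia
  - order 7 (Monitor): customer_id=1 -> matches Xander
  - order 8 (Keyboard): customer_id=3 -> matches George
So 1 of 8 rows is dropped.

SQL:
SELECT a.product, b.name AS customer
FROM orders a
INNER JOIN customers b ON a.customer_id = b.id

Result:
product    | customer
-----------+---------
Printer    | Julia   
Phone      | Julia   
Headphones | Xander  
Router     | Dana    
Pen        | Julia   
Monitor    | Xander  
Keyboard   | George  


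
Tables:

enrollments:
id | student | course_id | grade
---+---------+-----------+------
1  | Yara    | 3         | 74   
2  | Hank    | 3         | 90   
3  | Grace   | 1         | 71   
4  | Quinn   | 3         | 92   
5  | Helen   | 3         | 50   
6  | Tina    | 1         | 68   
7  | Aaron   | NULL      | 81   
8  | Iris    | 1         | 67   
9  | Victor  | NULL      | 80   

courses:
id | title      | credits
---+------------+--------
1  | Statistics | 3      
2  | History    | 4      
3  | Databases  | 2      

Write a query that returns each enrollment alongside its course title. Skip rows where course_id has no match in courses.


INNER JOIN keeps only enrollments rows whose course_id matches an id in courses. Walk through each enrollment:
  - enrollment 1 (Yara): course_id=3 -> matches Databases
  - enrollment 2 (Hank): course_id=3 -> matches Databases
  - enrollment 3 (Grace): course_id=1 -> matches Statistics
  - enrollment 4 (Quinn): course_id=3 -> matches Databases
  - enrollment 5 (Helen): course_id=3 -> matches Databases
  - enrollment 6 (Tina): course_id=1 -> matches Statistics
  - enrollment 7 (Aaron): course_id=NULL, no match -> dropped
  - enrollment 8 (Iris): course_id=1 -> matches Statistics
  - enrollment 9 (Victor): course_id=NULL, no match -> dropped
So 2 of 9 rows are dropped.

SQL:
SELECT a.student, b.title AS course
FROM enrollments a
INNER JOIN courses b ON a.course_id = b.id

Result:
student | course    
--------+-----------
Yara    | Databases 
Hank    | Databases 
Grace   | Statistics
Quinn   | Databases 
Helen   | Databases 
Tina    | Statistics
Iris    | Statistics


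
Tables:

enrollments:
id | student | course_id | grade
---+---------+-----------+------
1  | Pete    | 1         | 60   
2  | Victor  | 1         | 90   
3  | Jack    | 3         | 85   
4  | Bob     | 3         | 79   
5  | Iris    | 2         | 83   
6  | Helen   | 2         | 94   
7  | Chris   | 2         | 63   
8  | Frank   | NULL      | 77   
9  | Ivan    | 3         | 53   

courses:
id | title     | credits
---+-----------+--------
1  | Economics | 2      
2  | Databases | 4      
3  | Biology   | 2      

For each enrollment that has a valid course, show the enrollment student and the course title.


INNER JOIN keeps only enrollments rows whose course_id matches an id in courses. Walk through each enrollment:
  - enrollment 1 (Pete): course_id=1 -> matches Economics
  - enrollment 2 (Victor): course_id=1 -> matches Economics
  - enrollment 3 (Jack): course_id=3 -> matches Biology
  - enrollment 4 (Bob): course_id=3 -> matches Biology
  - enrollment 5 (Iris): course_id=2 -> matches Databases
  - enrollment 6 (Helen): course_id=2 -> matches Databases
  - enrollment 7 (Chris): course_id=2 -> matches Databases
  - enrollment 8 (Frank): course_id=NULL, no match -> dropped
  - enrollment 9 (Ivan): course_id=3 -> matches Biology
So 1 of 9 rows is dropped.

SQL:
SELECT a.student, b.title AS course
FROM enrollments a
INNER JOIN courses b ON a.course_id = b.id

Result:
student | course   
--------+----------
Pete    | Economics
Victor  | Economics
Jack    | Biology  
Bob     | Biology  
Iris    | Databases
Helen   | Databases
Chris   | Databases
Ivan    | Biology  


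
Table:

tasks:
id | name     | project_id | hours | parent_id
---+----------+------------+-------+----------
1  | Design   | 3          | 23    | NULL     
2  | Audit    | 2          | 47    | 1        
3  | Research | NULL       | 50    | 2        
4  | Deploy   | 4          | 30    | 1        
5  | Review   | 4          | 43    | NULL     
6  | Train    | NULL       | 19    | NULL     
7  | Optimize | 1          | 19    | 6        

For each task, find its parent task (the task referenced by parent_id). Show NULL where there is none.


This is a self-join: tasks is joined to a second copy of itself, matching each row's parent_id to another row's id. Use LEFT JOIN so rows with parent_id=NULL are kept.
  - task 1 (Design): parent_id=NULL -> NULL
  - task 2 (Audit): parent_id=1 -> Design
  - task 3 (Research): parent_id=2 -> Audit
  - task 4 (Deploy): parent_id=1 -> Design
  - task 5 (Review): parent_id=NULL -> NULL
  - task 6 (Train): parent_id=NULL -> NULL
  - task 7 (Optimize): parent_id=6 -> Train

SQL:
SELECT a.name AS item, b.name AS parent
FROM tasks a
LEFT JOIN tasks b ON a.parent_id = b.id

Result:
item     | parent
---------+-------
Design   | NULL  
Audit    | Design
Research | Audit 
Deploy   | Design
Review   | NULL  
Train    | NULL  
Optimize | Train 


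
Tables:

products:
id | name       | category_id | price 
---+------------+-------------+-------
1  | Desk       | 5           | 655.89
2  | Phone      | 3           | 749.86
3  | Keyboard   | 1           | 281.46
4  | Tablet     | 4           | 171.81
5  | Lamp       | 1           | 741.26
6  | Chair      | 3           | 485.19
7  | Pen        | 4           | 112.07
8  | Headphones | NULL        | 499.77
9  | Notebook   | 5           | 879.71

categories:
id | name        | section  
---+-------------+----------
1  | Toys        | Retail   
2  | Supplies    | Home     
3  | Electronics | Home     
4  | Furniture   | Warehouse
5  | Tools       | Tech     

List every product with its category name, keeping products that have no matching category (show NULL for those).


LEFT JOIN keeps every row from products (the left table); where category_id has no match in categories, the category columns become NULL. Walk through each product:
  - product 1 (Desk): category_id=5 -> matches Tools
  - product 2 (Phone): category_id=3 -> matches Electronics
  - product 3 (Keyboard): category_id=1 -> matches Toys
  - product 4 (Tablet): category_id=4 -> matches Furniture
  - product 5 (Lamp): category_id=1 -> matches Toys
  - product 6 (Chair): category_id=3 -> matches Electronics
  - product 7 (Pen): category_id=4 -> matches Furniture
  - product 8 (Headphones): category_id=NULL, no match -> kept with NULL
  - product 9 (Notebook): category_id=5 -> matches Tools
All 9 rows appear; 1 has NULL category.

SQL:
SELECT a.name, b.name AS category
FROM products a
LEFT JOIN categories b ON a.category_id = b.id

Result:
name       | category   
-----------+------------
Desk       | Tools      
Phone      | Electronics
Keyboard   | Toys       
Tablet     | Furniture  
Lamp       | Toys       
Chair      | Electronics
Pen        | Furniture  
Headphones | NULL       
Notebook   | Tools      


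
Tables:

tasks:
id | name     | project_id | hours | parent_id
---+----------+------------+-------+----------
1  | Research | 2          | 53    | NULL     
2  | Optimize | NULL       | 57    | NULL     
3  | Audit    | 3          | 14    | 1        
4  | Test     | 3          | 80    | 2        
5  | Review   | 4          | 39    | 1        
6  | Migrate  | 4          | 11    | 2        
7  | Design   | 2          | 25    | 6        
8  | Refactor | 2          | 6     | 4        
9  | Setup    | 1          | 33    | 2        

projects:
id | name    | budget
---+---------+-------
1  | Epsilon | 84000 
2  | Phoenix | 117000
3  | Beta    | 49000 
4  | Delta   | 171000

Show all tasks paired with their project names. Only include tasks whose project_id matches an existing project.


INNER JOIN keeps only tasks rows whose project_id matches an id in projects. Walk through each task:
  - task 1 (Research): project_id=2 -> matches Phoenix
  - task 2 (Optimize): project_id=NULL, no match -> dropped
  - task 3 (Audit): project_id=3 -> matches Beta
  - task 4 (Test): project_id=3 -> matches Beta
  - task 5 (Review): project_id=4 -> matches Delta
  - task 6 (Migrate): project_id=4 -> matches Delta
  - task 7 (Design): project_id=2 -> matches Phoenix
  - task 8 (Refactor): project_id=2 -> matches Phoenix
  - task 9 (Setup): project_id=1 -> matches Epsilon
So 1 of 9 rows is dropped.

SQL:
SELECT a.name, b.name AS project
FROM tasks a
INNER JOIN projects b ON a.project_id = b.id

Result:
name     | project
---------+--------
Research | Phoenix
Audit    | Beta   
Test     | Beta   
Review   | Delta  
Migrate  | Delta  
Design   | Phoenix
Refactor | Phoenix
Setup    | Epsilon


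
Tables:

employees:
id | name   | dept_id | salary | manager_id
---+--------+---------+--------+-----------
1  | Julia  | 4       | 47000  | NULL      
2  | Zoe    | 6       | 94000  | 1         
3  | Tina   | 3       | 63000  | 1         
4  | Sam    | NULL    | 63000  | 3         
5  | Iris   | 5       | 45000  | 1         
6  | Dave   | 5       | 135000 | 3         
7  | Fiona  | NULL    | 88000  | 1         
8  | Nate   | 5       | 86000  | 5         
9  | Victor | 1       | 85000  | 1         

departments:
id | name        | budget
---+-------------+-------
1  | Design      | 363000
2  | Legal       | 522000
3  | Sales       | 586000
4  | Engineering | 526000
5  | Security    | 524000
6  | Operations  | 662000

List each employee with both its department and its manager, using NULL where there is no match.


Two LEFT JOINs from the same base table employees: one to departments via dept_id, one to employees itself via manager_id. Both are LEFT so every employee is preserved.
Match against departments:
  - employee 1 (Julia): dept_id=4 -> matches Engineering
  - employee 2 (Zoe): dept_id=6 -> matches Operations
  - employee 3 (Tina): dept_id=3 -> matches Sales
  - employee 4 (Sam): dept_id=NULL, no match -> kept with NULL
  - employee 5 (Iris): dept_id=5 -> matches Security
  - employee 6 (Dave): dept_id=5 -> matches Security
  - employee 7 (Fiona): dept_id=NULL, no match -> kept with NULL
  - employee 8 (Nate): dept_id=5 -> matches Security
  - employee 9 (Victor): dept_id=1 -> matches Design
Match against employees (self):
  - employee 1 (Julia): manager_id=NULL -> NULL
  - employee 2 (Zoe): manager_id=1 -> Julia
  - employee 3 (Tina): manager_id=1 -> Julia
  - employee 4 (Sam): manager_id=3 -> Tina
  - employee 5 (Iris): manager_id=1 -> Julia
  - employee 6 (Dave): manager_id=3 -> Tina
  - employee 7 (Fiona): manager_id=1 -> Julia
  - employee 8 (Nate): manager_id=5 -> Iris
  - employee 9 (Victor): manager_id=1 -> Julia

SQL:
SELECT a.name, b.name AS department, c.name AS manager
FROM employees a
LEFT JOIN departments b ON a.dept_id = b.id
LEFT JOIN employees c ON a.manager_id = c.id

Result:
name   | department  | manager
-------+-------------+--------
Julia  | Engineering | NULL   
Zoe    | Operations  | Julia  
Tina   | Sales       | Julia  
Sam    | NULL        | Tina   
Iris   | Security    | Julia  
Dave   | Security    | Tina   
Fiona  | NULL        | Julia  
Nate   | Security    | Iris   
Victor | Design      | Julia  


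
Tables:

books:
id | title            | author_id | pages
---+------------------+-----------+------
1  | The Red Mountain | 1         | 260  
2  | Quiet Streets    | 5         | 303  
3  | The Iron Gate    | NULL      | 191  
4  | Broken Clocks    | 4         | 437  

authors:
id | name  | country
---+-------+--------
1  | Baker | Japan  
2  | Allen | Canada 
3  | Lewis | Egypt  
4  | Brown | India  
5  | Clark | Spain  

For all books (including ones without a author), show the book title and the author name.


LEFT JOIN keeps every row from books (the left table); where author_id has no match in authors, the author columns become NULL. Walk through each book:
  - book 1 (The Red Mountain): author_id=1 -> matches Baker
  - book 2 (Quiet Streets): author_id=5 -> matches Clark
  - book 3 (The Iron Gate): author_id=NULL, no match -> kept with NULL
  - book 4 (Broken Clocks): author_id=4 -> matches Brown
All 4 rows appear; 1 has NULL author.

SQL:
SELECT a.title, b.name AS author
FROM books a
LEFT JOIN authors b ON a.author_id = b.id

Result:
title            | author
-----------------+-------
The Red Mountain | Baker 
Quiet Streets    | Clark 
The Iron Gate    | NULL  
Broken Clocks    | Brown 


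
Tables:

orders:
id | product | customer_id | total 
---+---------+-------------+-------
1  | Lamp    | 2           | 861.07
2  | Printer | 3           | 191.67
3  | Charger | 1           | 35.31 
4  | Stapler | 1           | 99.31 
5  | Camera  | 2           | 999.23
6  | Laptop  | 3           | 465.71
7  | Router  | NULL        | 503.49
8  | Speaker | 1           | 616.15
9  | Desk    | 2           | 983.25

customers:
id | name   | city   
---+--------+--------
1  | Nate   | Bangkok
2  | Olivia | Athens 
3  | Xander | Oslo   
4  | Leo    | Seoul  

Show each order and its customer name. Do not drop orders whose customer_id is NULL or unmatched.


LEFT JOIN keeps every row from orders (the left table); where customer_id has no match in customers, the customer columns become NULL. Walk through each order:
  - order 1 (Lamp): customer_id=2 -> matches Olivia
  - order 2 (Printer): customer_id=3 -> matches Xander
  - order 3 (Charger): customer_id=1 -> matches Nate
  - order 4 (Stapler): customer_id=1 -> matches Nate
  - order 5 (Camera): customer_id=2 -> matches Olivia
  - order 6 (Laptop): customer_id=3 -> matches Xander
  - order 7 (Router): customer_id=NULL, no match -> kept with NULL
  - order 8 (Speaker): customer_id=1 -> matches Nate
  - order 9 (Desk): customer_id=2 -> matches Olivia
All 9 rows appear; 1 has NULL customer.

SQL:
SELECT a.product, b.name AS customer
FROM orders a
LEFT JOIN customers b ON a.customer_id = b.id

Result:
product | customer
--------+---------
Lamp    | Olivia  
Printer | Xander  
Charger | Nate    
Stapler | Nate    
Camera  | Olivia  
Laptop  | Xander  
Router  | NULL    
Speaker | Nate    
Desk    | Olivia  


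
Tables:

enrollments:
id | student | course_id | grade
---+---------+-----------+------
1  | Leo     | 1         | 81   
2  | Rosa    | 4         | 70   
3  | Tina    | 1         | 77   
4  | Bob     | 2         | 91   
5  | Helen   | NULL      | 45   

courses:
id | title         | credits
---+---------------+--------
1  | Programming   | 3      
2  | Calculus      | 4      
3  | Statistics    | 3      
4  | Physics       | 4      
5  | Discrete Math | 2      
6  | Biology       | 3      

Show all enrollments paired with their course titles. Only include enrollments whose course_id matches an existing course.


INNER JOIN keeps only enrollments rows whose course_id matches an id in courses. Walk through each enrollment:
  - enrollment 1 (Leo): course_id=1 -> matches Programming
  - enrollment 2 (Rosa): course_id=4 -> matches Physics
  - enrollment 3 (Tina): course_id=1 -> matches Programming
  - enrollment 4 (Bob): course_id=2 -> matches Calculus
  - enrollment 5 (Helen): course_id=NULL, no match -> dropped
So 1 of 5 rows is dropped.

SQL:
SELECT a.student, b.title AS course
FROM enrollments a
INNER JOIN courses b ON a.course_id = b.id

Result:
student | course     
--------+------------
Leo     | Programming
Rosa    | Physics    
Tina    | Programming
Bob     | Calculus   


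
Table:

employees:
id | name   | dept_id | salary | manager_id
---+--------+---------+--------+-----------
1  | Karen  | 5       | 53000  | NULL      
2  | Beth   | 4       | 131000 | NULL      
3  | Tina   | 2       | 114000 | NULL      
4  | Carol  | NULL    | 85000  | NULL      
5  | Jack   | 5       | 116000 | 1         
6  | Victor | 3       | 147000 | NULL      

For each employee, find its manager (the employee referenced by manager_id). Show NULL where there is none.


This is a self-join: employees is joined to a second copy of itself, matching each row's manager_id to another row's id. Use LEFT JOIN so rows with manager_id=NULL are kept.
  - employee 1 (Karen): manager_id=NULL -> NULL
  - employee 2 (Beth): manager_id=NULL -> NULL
  - employee 3 (Tina): manager_id=NULL -> NULL
  - employee 4 (Carol): manager_id=NULL -> NULL
  - employee 5 (Jack): manager_id=1 -> Karen
  - employee 6 (Victor): manager_id=NULL -> NULL

SQL:
SELECT a.name AS item, b.name AS manager
FROM employees a
LEFT JOIN employees b ON a.manager_id = b.id

Result:
item   | manager
-------+--------
Karen  | NULL   
Beth   | NULL   
Tina   | NULL   
Carol  | NULL   
Jack   | Karen  
Victor | NULL   


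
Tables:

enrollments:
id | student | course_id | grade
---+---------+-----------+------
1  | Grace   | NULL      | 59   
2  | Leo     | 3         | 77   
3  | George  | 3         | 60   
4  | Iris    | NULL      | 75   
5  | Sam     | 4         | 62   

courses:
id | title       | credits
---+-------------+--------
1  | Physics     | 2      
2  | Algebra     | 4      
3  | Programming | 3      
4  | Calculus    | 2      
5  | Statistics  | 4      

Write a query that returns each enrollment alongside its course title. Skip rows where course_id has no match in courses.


INNER JOIN keeps only enrollments rows whose course_id matches an id in courses. Walk through each enrollment:
  - enrollment 1 (Grace): course_id=NULL, no match -> dropped
  - enrollment 2 (Leo): course_id=3 -> matches Programming
  - enrollment 3 (George): course_id=3 -> matches Programming
  - enrollment 4 (Iris): course_id=NULL, no match -> dropped
  - enrollment 5 (Sam): course_id=4 -> matches Calculus
So 2 of 5 rows are dropped.

SQL:
SELECT a.student, b.title AS course
FROM enrollments a
INNER JOIN courses b ON a.course_id = b.id

Result:
student | course     
--------+------------
Leo     | Programming
George  | Programming
Sam     | Calculus   


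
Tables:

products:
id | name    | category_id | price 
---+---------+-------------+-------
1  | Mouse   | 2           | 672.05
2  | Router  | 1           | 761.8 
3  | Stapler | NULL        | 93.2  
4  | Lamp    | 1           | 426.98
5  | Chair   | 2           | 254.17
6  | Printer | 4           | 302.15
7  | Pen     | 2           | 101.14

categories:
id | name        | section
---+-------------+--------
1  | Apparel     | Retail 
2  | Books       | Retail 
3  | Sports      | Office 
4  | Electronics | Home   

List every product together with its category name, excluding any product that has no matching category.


INNER JOIN keeps only products rows whose category_id matches an id in categories. Walk through each product:
  - product 1 (Mouse): category_id=2 -> matches Books
  - product 2 (Router): category_id=1 -> matches Apparel
  - product 3 (Stapler): category_id=NULL, no match -> dropped
  - product 4 (Lamp): category_id=1 -> matches Apparel
  - product 5 (Chair): category_id=2 -> matches Books
  - product 6 (Printer): category_id=4 -> matches Electronics
  - product 7 (Pen): category_id=2 -> matches Books
So 1 of 7 rows is dropped.

SQL:
SELECT a.name, b.name AS category
FROM products a
INNER JOIN categories b ON a.category_id = b.id

Result:
name    | category   
--------+------------
Mouse   | Books      
Router  | Apparel    
Lamp    | Apparel    
Chair   | Books      
Printer | Electronics
Pen     | Books      


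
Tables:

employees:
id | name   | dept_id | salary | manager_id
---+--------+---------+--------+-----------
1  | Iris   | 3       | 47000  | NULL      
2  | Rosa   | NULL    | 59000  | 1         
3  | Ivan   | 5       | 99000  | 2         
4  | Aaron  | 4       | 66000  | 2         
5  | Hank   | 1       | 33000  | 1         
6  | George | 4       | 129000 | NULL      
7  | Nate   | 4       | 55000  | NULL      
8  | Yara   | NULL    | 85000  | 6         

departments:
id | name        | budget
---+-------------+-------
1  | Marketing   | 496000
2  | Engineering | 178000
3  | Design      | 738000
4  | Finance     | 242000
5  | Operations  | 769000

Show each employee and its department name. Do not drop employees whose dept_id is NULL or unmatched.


LEFT JOIN keeps every row from employees (the left table); where dept_id has no match in departments, the department columns become NULL. Walk through each employee:
  - employee 1 (Iris): dept_id=3 -> matches Design
  - employee 2 (Rosa): dept_id=NULL, no match -> kept with NULL
  - employee 3 (Ivan): dept_id=5 -> matches Operations
  - employee 4 (Aaron): dept_id=4 -> matches Finance
  - employee 5 (Hank): dept_id=1 -> matches Marketing
  - employee 6 (George): dept_id=4 -> matches Finance
  - employee 7 (Nate): dept_id=4 -> matches Finance
  - employee 8 (Yara): dept_id=NULL, no match -> kept with NULL
All 8 rows appear; 2 have NULL department.

SQL:
SELECT a.name, b.name AS department
FROM employees a
LEFT JOIN departments b ON a.dept_id = b.id

Result:
name   | department
-------+-----------
Iris   | Design    
Rosa   | NULL      
Ivan   | Operations
Aaron  | Finance   
Hank   | Marketing 
George | Finance   
Nate   | Finance   
Yara   | NULL      


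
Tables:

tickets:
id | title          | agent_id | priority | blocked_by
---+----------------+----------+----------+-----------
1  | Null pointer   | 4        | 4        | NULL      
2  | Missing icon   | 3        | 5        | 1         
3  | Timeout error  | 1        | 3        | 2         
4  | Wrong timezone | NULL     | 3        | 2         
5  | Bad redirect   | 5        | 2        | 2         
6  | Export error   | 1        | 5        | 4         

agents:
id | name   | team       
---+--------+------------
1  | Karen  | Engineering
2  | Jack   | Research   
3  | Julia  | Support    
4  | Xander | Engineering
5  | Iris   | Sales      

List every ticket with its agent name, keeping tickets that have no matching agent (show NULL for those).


LEFT JOIN keeps every row from tickets (the left table); where agent_id has no match in agents, the agent columns become NULL. Walk through each ticket:
  - ticket 1 (Null pointer): agent_id=4 -> matches Xander
  - ticket 2 (Missing icon): agent_id=3 -> matches Julia
  - ticket 3 (Timeout error): agent_id=1 -> matches Karen
  - ticket 4 (Wrong timezone): agent_id=NULL, no match -> kept with NULL
  - ticket 5 (Bad redirect): agent_id=5 -> matches Iris
  - ticket 6 (Export error): agent_id=1 -> matches Karen
All 6 rows appear; 1 has NULL agent.

SQL:
SELECT a.title, b.name AS agent
FROM tickets a
LEFT JOIN agents b ON a.agent_id = b.id

Result:
title          | agent 
---------------+-------
Null pointer   | Xander
Missing icon   | Julia 
Timeout error  | Karen 
Wrong timezone | NULL  
Bad redirect   | Iris  
Export error   | Karen 


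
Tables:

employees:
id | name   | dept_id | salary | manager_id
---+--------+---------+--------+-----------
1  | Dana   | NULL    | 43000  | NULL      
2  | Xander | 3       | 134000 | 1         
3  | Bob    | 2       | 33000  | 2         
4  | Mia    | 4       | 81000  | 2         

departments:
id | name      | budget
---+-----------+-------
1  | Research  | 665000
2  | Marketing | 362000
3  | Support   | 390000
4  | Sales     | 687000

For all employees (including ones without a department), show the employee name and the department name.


LEFT JOIN keeps every row from employees (the left table); where dept_id has no match in departments, the department columns become NULL. Walk through each employee:
  - employee 1 (Dana): dept_id=NULL, no match -> kept with NULL
  - employee 2 (Xander): dept_id=3 -> matches Support
  - employee 3 (Bob): dept_id=2 -> matches Marketing
  - employee 4 (Mia): dept_id=4 -> matches Sales
All 4 rows appear; 1 has NULL department.

SQL:
SELECT a.name, b.name AS department
FROM employees a
LEFT JOIN departments b ON a.dept_id = b.id

Result:
name   | department
-------+-----------
Dana   | NULL      
Xander | Support   
Bob    | Marketing 
Mia    | Sales     
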